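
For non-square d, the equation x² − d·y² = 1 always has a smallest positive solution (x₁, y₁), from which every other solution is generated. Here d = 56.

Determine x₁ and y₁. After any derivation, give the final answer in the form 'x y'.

[7; 2,14] for √56; ℓ=2 ⇒ convergent index 1
step 0: (7, 1)  from 7·(1,0) + (0,1)
step 1: (15, 2)  from 2·(7,1) + (1,0)
(x₁, y₁) = (15, 2);  15² − 56·2² = 1 ✓

15 2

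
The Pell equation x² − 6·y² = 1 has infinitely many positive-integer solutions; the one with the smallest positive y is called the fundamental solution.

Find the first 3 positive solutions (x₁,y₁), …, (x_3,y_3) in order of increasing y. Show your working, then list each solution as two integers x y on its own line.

5 2
49 20
485 198

√6 = [2; 2,4, …], period ℓ=2 (even) → k=1
k=0  a_k=2  p_k/q_k = 2/1
k=1  a_k=2  p_k/q_k = 5/2
→ (5, 2).  Check: 5²=25, 6·2²=24, difference 1.
n=2: (5,2)∘(5,2) = (5·5+6·2·2, 5·2+2·5) = (49,20)
n=3: (49,20)∘(5,2) = (5·49+6·2·20, 5·20+2·49) = (485,198)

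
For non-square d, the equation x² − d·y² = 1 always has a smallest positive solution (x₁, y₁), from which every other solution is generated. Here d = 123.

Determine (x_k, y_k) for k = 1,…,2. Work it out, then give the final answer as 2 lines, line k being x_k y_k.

√123 = [11; 11,22, …], period ℓ=2 (even) → k=1
a_0=11:  p_0=11·1+0=11,  q_0=11·0+1=1
a_1=11:  p_1=11·11+1=122,  q_1=11·1+0=11
fundamental: x₁=122, y₁=11  (since 14884 − 123·121 = 1)
(x_2, y_2) = (122·122 + 123·11·11, 122·11 + 11·122) = (29767, 2684)

122 11
29767 2684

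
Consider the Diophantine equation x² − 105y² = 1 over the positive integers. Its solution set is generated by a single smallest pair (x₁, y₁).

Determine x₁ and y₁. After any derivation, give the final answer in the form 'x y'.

41 4

d=105: √d = [10; 4,20] (ℓ=2, even), read p_1/q_1
i=0: a=10 ⇒ p=10, q=1
i=1: a=4 ⇒ p=41, q=4
(x₁, y₁) = (41, 4);  41² − 105·4² = 1 ✓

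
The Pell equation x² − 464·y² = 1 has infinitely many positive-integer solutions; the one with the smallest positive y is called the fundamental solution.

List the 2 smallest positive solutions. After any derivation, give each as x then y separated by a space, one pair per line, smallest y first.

[21; 1,1,5,1,1,1,5,1,1,42] for √464; ℓ=10 ⇒ convergent index 9
k=0  a_k=21  p_k/q_k = 21/1
k=1  a_k=1  p_k/q_k = 22/1
k=2  a_k=1  p_k/q_k = 43/2
k=3  a_k=5  p_k/q_k = 237/11
…
k=5  a_k=1  p_k/q_k = 517/24
…
k=7  a_k=5  p_k/q_k = 4502/209
k=8  a_k=1  p_k/q_k = 5299/246
k=9  a_k=1  p_k/q_k = 9801/455
→ (9801, 455).  Check: 9801²=96059601, 464·455²=96059600, difference 1.
n=2: (9801,455)∘(9801,455) = (9801·9801+464·455·455, 9801·455+455·9801) = (192119201,8918910)

9801 455
192119201 8918910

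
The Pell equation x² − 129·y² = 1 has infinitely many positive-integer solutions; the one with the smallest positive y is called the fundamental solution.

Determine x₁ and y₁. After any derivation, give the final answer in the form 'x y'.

16855 1484

√129 = [11; 2,1,3,1,6,1,3,1,2,22, …], period ℓ=10 (even) → k=9
step 0: (11, 1)  from 11·(1,0) + (0,1)
step 1: (23, 2)  from 2·(11,1) + (1,0)
step 2: (34, 3)  from 1·(23,2) + (11,1)
step 3: (125, 11)  from 3·(34,3) + (23,2)
step 4: (159, 14)  from 1·(125,11) + (34,3)
…
step 7: (4793, 422)  from 3·(1238,109) + (1079,95)
step 8: (6031, 531)  from 1·(4793,422) + (1238,109)
step 9: (16855, 1484)  from 2·(6031,531) + (4793,422)
(x₁, y₁) = (16855, 1484);  16855² − 129·1484² = 1 ✓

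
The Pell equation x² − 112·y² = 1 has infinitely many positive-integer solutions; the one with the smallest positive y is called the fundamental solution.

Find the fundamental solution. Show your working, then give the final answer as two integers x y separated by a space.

127 12

[10; 1,1,2,1,1,20] for √112; ℓ=6 ⇒ convergent index 5
k=0  a_k=10  p_k/q_k = 10/1
k=1  a_k=1  p_k/q_k = 11/1
k=2  a_k=1  p_k/q_k = 21/2
k=3  a_k=2  p_k/q_k = 53/5
k=4  a_k=1  p_k/q_k = 74/7
k=5  a_k=1  p_k/q_k = 127/12
(x₁, y₁) = (127, 12);  127² − 112·12² = 1 ✓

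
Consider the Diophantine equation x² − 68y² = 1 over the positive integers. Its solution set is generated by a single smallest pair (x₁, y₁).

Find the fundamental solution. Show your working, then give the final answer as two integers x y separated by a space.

d=68: √d = [8; 4,16] (ℓ=2, even), read p_1/q_1
i=0: a=8 ⇒ p=8, q=1
i=1: a=4 ⇒ p=33, q=4
(x₁, y₁) = (33, 4);  33² − 68·4² = 1 ✓

33 4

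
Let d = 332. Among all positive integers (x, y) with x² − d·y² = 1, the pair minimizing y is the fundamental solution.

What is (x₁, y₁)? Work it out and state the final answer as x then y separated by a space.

d=332: √d = [18; 4,1,1,8,1,1,4,36] (ℓ=8, even), read p_7/q_7
i=0: a=18 ⇒ p=18, q=1
…
i=2: a=1 ⇒ p=91, q=5
…
i=4: a=8 ⇒ p=1403, q=77
…
i=6: a=1 ⇒ p=2970, q=163
i=7: a=4 ⇒ p=13447, q=738
fundamental: x₁=13447, y₁=738  (since 180821809 − 332·544644 = 1)

13447 738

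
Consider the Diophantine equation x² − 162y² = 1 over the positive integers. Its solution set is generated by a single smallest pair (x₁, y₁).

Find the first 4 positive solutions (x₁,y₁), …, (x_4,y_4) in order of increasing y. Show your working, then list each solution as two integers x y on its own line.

d=162: √d = [12; 1,2,1,2,12,2,1,2,1,24] (ℓ=10, even), read p_9/q_9
a_0=12:  p_0=12·1+0=12,  q_0=12·0+1=1
…
a_3=1:  p_3=1·38+13=51,  q_3=1·3+1=4
…
a_5=12:  p_5=12·140+51=1731,  q_5=12·11+4=136
a_6=2:  p_6=2·1731+140=3602,  q_6=2·136+11=283
a_7=1:  p_7=1·3602+1731=5333,  q_7=1·283+136=419
a_8=2:  p_8=2·5333+3602=14268,  q_8=2·419+283=1121
a_9=1:  p_9=1·14268+5333=19601,  q_9=1·1121+419=1540
→ (19601, 1540).  Check: 19601²=384199201, 162·1540²=384199200, difference 1.
k=2:  x_2 = 19601·19601+162·1540·1540 = 768398401,  y_2 = 19601·1540+1540·19601 = 60371080
k=3:  x_3 = 19601·768398401+162·1540·60371080 = 30122754096401,  y_3 = 19601·60371080+1540·768398401 = 2366667076620
k=4:  x_4 = 19601·30122754096401+162·1540·2366667076620 = 1180872205318713601,  y_4 = 19601·2366667076620+1540·30122754096401 = 92778082677286160

19601 1540
768398401 60371080
30122754096401 2366667076620
1180872205318713601 92778082677286160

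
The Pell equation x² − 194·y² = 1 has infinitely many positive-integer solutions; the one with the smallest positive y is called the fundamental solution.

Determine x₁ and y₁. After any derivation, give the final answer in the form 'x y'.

195 14

√194 = [13; 1,12,1,26, …], period ℓ=4 (even) → k=3
step 0: (13, 1)  from 13·(1,0) + (0,1)
…
step 2: (181, 13)  from 12·(14,1) + (13,1)
step 3: (195, 14)  from 1·(181,13) + (14,1)
→ (195, 14).  Check: 195²=38025, 194·14²=38024, difference 1.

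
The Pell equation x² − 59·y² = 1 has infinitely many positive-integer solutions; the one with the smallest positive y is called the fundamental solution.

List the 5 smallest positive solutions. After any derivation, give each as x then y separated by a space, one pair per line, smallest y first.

d=59: √d = [7; 1,2,7,2,1,14] (ℓ=6, even), read p_5/q_5
a_0=7:  p_0=7·1+0=7,  q_0=7·0+1=1
a_1=1:  p_1=1·7+1=8,  q_1=1·1+0=1
…
a_3=7:  p_3=7·23+8=169,  q_3=7·3+1=22
a_4=2:  p_4=2·169+23=361,  q_4=2·22+3=47
a_5=1:  p_5=1·361+169=530,  q_5=1·47+22=69
(x₁, y₁) = (530, 69);  530² − 59·69² = 1 ✓
(530+69√59)^2 = 561799 + 73140√59
(530+69√59)^3 = 595506410 + 77528331√59
(530+69√59)^4 = 631236232801 + 82179957720√59
(530+69√59)^5 = 669109811262650 + 87110677654869√59

530 69
561799 73140
595506410 77528331
631236232801 82179957720
669109811262650 87110677654869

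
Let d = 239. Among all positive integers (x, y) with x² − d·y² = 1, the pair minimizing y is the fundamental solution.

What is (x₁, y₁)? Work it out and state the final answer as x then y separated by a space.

[15; 2,5,1,2,4,15,4,2,1,5,2,30] for √239; ℓ=12 ⇒ convergent index 11
k=0  a_k=15  p_k/q_k = 15/1
k=1  a_k=2  p_k/q_k = 31/2
…
k=3  a_k=1  p_k/q_k = 201/13
…
k=8  a_k=2  p_k/q_k = 346141/22390
…
k=10  a_k=5  p_k/q_k = 2847431/184185
k=11  a_k=2  p_k/q_k = 6195120/400729
→ (6195120, 400729).  Check: 6195120²=38379511814400, 239·400729²=38379511814399, difference 1.

6195120 400729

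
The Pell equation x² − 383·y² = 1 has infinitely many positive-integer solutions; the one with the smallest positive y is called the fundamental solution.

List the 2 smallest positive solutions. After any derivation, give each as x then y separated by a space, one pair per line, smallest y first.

√383 = [19; 1,1,3,19,3,1,1,38, …], period ℓ=8 (even) → k=7
k=0  a_k=19  p_k/q_k = 19/1
…
k=2  a_k=1  p_k/q_k = 39/2
k=3  a_k=3  p_k/q_k = 137/7
k=4  a_k=19  p_k/q_k = 2642/135
…
k=6  a_k=1  p_k/q_k = 10705/547
k=7  a_k=1  p_k/q_k = 18768/959
→ (18768, 959).  Check: 18768²=352237824, 383·959²=352237823, difference 1.
n=2: (18768,959)∘(18768,959) = (18768·18768+383·959·959, 18768·959+959·18768) = (704475647,35997024)

18768 959
704475647 35997024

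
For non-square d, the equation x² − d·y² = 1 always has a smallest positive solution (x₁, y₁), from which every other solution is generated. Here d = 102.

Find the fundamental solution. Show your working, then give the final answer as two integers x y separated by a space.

√102 → a₀=10, period (10,20); ℓ=2 even so k=1
i=0: a=10 ⇒ p=10, q=1
i=1: a=10 ⇒ p=101, q=10
→ (101, 10).  Check: 101²=10201, 102·10²=10200, difference 1.

101 10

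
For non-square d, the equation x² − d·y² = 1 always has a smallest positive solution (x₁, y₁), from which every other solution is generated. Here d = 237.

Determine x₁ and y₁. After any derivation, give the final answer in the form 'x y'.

228151 14820

√237 = [15; 2,1,1,7,10,7,1,1,2,30, …], period ℓ=10 (even) → k=9
i=0: a=15 ⇒ p=15, q=1
…
i=4: a=7 ⇒ p=585, q=38
…
i=7: a=1 ⇒ p=48001, q=3118
i=8: a=1 ⇒ p=90075, q=5851
i=9: a=2 ⇒ p=228151, q=14820
→ (228151, 14820).  Check: 228151²=52052878801, 237·14820²=52052878800, difference 1.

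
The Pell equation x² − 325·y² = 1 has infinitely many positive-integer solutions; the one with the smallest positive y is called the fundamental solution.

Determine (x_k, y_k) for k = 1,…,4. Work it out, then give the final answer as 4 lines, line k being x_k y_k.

649 36
842401 46728
1093435849 60652908
1419278889601 78727427856

√325 → a₀=18, period (36); ℓ=1 odd so k=1
step 0: (18, 1)  from 18·(1,0) + (0,1)
step 1: (649, 36)  from 36·(18,1) + (1,0)
fundamental: x₁=649, y₁=36  (since 421201 − 325·1296 = 1)
k=2:  x_2 = 649·649+325·36·36 = 842401,  y_2 = 649·36+36·649 = 46728
k=3:  x_3 = 649·842401+325·36·46728 = 1093435849,  y_3 = 649·46728+36·842401 = 60652908
k=4:  x_4 = 649·1093435849+325·36·60652908 = 1419278889601,  y_4 = 649·60652908+36·1093435849 = 78727427856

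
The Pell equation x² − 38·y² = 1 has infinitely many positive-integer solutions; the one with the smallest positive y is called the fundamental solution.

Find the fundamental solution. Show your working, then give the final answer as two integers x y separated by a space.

37 6

d=38: √d = [6; 6,12] (ℓ=2, even), read p_1/q_1
step 0: (6, 1)  from 6·(1,0) + (0,1)
step 1: (37, 6)  from 6·(6,1) + (1,0)
→ (37, 6).  Check: 37²=1369, 38·6²=1368, difference 1.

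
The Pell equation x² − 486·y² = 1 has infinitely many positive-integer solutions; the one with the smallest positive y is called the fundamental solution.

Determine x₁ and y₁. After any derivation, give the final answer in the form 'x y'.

485 22

[22; 22,44] for √486; ℓ=2 ⇒ convergent index 1
i=0: a=22 ⇒ p=22, q=1
i=1: a=22 ⇒ p=485, q=22
fundamental: x₁=485, y₁=22  (since 235225 − 486·484 = 1)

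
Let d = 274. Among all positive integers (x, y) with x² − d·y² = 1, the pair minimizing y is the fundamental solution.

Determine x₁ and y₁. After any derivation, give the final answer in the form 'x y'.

[16; 1,1,4,4,1,1,32] for √274; ℓ=7 ⇒ convergent index 13
a_0=16:  p_0=16·1+0=16,  q_0=16·0+1=1
…
a_3=4:  p_3=4·33+17=149,  q_3=4·2+1=9
a_4=4:  p_4=4·149+33=629,  q_4=4·9+2=38
a_5=1:  p_5=1·629+149=778,  q_5=1·38+9=47
a_6=1:  p_6=1·778+629=1407,  q_6=1·47+38=85
…
a_8=1:  p_8=1·45802+1407=47209,  q_8=1·2767+85=2852
a_9=1:  p_9=1·47209+45802=93011,  q_9=1·2852+2767=5619
…
a_11=4:  p_11=4·419253+93011=1770023,  q_11=4·25328+5619=106931
a_12=1:  p_12=1·1770023+419253=2189276,  q_12=1·106931+25328=132259
a_13=1:  p_13=1·2189276+1770023=3959299,  q_13=1·132259+106931=239190
fundamental: x₁=3959299, y₁=239190  (since 15676048571401 − 274·57211856100 = 1)

3959299 239190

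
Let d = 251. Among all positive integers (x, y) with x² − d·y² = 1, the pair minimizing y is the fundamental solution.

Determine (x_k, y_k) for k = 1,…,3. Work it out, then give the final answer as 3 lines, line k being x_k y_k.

√251 → a₀=15, period (1,5,2,1,2,…,5,1,30); ℓ=14 even so k=13
a_0=15:  p_0=15·1+0=15,  q_0=15·0+1=1
…
a_2=5:  p_2=5·16+15=95,  q_2=5·1+1=6
a_3=2:  p_3=2·95+16=206,  q_3=2·6+1=13
a_4=1:  p_4=1·206+95=301,  q_4=1·13+6=19
a_5=2:  p_5=2·301+206=808,  q_5=2·19+13=51
…
a_8=2:  p_8=2·29563+1917=61043,  q_8=2·1866+121=3853
a_9=2:  p_9=2·61043+29563=151649,  q_9=2·3853+1866=9572
a_10=1:  p_10=1·151649+61043=212692,  q_10=1·9572+3853=13425
…
a_12=5:  p_12=5·577033+212692=3097857,  q_12=5·36422+13425=195535
a_13=1:  p_13=1·3097857+577033=3674890,  q_13=1·195535+36422=231957
(x₁, y₁) = (3674890, 231957);  3674890² − 251·231957² = 1 ✓
k=2:  x_2 = 3674890·3674890+251·231957·231957 = 27009633024199,  y_2 = 3674890·231957+231957·3674890 = 1704832919460
k=3:  x_3 = 3674890·27009633024199+251·231957·1704832919460 = 198514860608593651330,  y_3 = 3674890·1704832919460+231957·27009633024199 = 12530146894788486843

3674890 231957
27009633024199 1704832919460
198514860608593651330 12530146894788486843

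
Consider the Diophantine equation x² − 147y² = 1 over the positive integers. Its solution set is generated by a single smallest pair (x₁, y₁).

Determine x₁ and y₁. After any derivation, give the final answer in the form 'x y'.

97 8

√147 = [12; 8,24, …], period ℓ=2 (even) → k=1
a_0=12:  p_0=12·1+0=12,  q_0=12·0+1=1
a_1=8:  p_1=8·12+1=97,  q_1=8·1+0=8
→ (97, 8).  Check: 97²=9409, 147·8²=9408, difference 1.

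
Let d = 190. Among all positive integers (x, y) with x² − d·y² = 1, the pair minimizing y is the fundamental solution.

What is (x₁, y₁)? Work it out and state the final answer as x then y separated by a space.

52021 3774

d=190: √d = [13; 1,3,1,1,1,…,3,1,26] (ℓ=14, even), read p_13/q_13
step 0: (13, 1)  from 13·(1,0) + (0,1)
…
step 6: (510, 37)  from 2·(193,14) + (124,9)
step 7: (1213, 88)  from 2·(510,37) + (193,14)
…
step 11: (11234, 815)  from 1·(7085,514) + (4149,301)
step 12: (40787, 2959)  from 3·(11234,815) + (7085,514)
step 13: (52021, 3774)  from 1·(40787,2959) + (11234,815)
(x₁, y₁) = (52021, 3774);  52021² − 190·3774² = 1 ✓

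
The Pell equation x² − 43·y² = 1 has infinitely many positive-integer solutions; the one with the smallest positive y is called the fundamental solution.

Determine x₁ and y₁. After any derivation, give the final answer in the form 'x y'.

d=43: √d = [6; 1,1,3,1,5,1,3,1,1,12] (ℓ=10, even), read p_9/q_9
k=0  a_k=6  p_k/q_k = 6/1
…
k=2  a_k=1  p_k/q_k = 13/2
…
k=8  a_k=1  p_k/q_k = 1941/296
k=9  a_k=1  p_k/q_k = 3482/531
(x₁, y₁) = (3482, 531);  3482² − 43·531² = 1 ✓

3482 531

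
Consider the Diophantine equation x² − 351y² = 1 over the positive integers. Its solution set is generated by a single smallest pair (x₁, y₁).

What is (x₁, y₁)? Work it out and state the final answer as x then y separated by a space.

d=351: √d = [18; 1,2,1,3,2,2,2,3,1,2,1,36] (ℓ=12, even), read p_11/q_11
a_0=18:  p_0=18·1+0=18,  q_0=18·0+1=1
a_1=1:  p_1=1·18+1=19,  q_1=1·1+0=1
a_2=2:  p_2=2·19+18=56,  q_2=2·1+1=3
…
a_4=3:  p_4=3·75+56=281,  q_4=3·4+3=15
a_5=2:  p_5=2·281+75=637,  q_5=2·15+4=34
a_6=2:  p_6=2·637+281=1555,  q_6=2·34+15=83
a_7=2:  p_7=2·1555+637=3747,  q_7=2·83+34=200
…
a_9=1:  p_9=1·12796+3747=16543,  q_9=1·683+200=883
a_10=2:  p_10=2·16543+12796=45882,  q_10=2·883+683=2449
a_11=1:  p_11=1·45882+16543=62425,  q_11=1·2449+883=3332
(x₁, y₁) = (62425, 3332);  62425² − 351·3332² = 1 ✓

62425 3332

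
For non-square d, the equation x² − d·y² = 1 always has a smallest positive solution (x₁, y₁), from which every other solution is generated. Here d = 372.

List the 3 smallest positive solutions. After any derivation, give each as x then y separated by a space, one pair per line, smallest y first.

[19; 3,2,12,2,3,38] for √372; ℓ=6 ⇒ convergent index 5
i=0: a=19 ⇒ p=19, q=1
…
i=2: a=2 ⇒ p=135, q=7
…
i=4: a=2 ⇒ p=3491, q=181
i=5: a=3 ⇒ p=12151, q=630
→ (12151, 630).  Check: 12151²=147646801, 372·630²=147646800, difference 1.
n=2: (12151,630)∘(12151,630) = (12151·12151+372·630·630, 12151·630+630·12151) = (295293601,15310260)
n=3: (295293601,15310260)∘(12151,630) = (12151·295293601+372·630·15310260, 12151·15310260+630·295293601) = (7176225079351,372069937890)

12151 630
295293601 15310260
7176225079351 372069937890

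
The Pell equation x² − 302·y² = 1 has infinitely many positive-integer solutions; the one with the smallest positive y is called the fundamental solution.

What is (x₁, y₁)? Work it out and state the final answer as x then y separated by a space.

4276623 246092

[17; 2,1,1,1,4,…,1,2,34] for √302; ℓ=16 ⇒ convergent index 15
k=0  a_k=17  p_k/q_k = 17/1
…
k=3  a_k=1  p_k/q_k = 87/5
k=4  a_k=1  p_k/q_k = 139/8
k=5  a_k=4  p_k/q_k = 643/37
k=6  a_k=2  p_k/q_k = 1425/82
k=7  a_k=1  p_k/q_k = 2068/119
k=8  a_k=16  p_k/q_k = 34513/1986
k=9  a_k=1  p_k/q_k = 36581/2105
k=10  a_k=2  p_k/q_k = 107675/6196
…
k=12  a_k=1  p_k/q_k = 574956/33085
…
k=14  a_k=1  p_k/q_k = 1617193/93059
k=15  a_k=2  p_k/q_k = 4276623/246092
→ (4276623, 246092).  Check: 4276623²=18289504284129, 302·246092²=18289504284128, difference 1.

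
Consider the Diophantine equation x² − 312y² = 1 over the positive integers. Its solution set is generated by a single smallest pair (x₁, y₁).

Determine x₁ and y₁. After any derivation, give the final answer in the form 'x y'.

[17; 1,1,1,34] for √312; ℓ=4 ⇒ convergent index 3
i=0: a=17 ⇒ p=17, q=1
…
i=2: a=1 ⇒ p=35, q=2
i=3: a=1 ⇒ p=53, q=3
→ (53, 3).  Check: 53²=2809, 312·3²=2808, difference 1.

53 3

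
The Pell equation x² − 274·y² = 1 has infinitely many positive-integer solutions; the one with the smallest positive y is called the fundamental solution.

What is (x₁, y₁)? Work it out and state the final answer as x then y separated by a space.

3959299 239190

√274 = [16; 1,1,4,4,1,1,32, …], period ℓ=7 (odd) → k=13
a_0=16:  p_0=16·1+0=16,  q_0=16·0+1=1
a_1=1:  p_1=1·16+1=17,  q_1=1·1+0=1
…
a_3=4:  p_3=4·33+17=149,  q_3=4·2+1=9
a_4=4:  p_4=4·149+33=629,  q_4=4·9+2=38
…
a_6=1:  p_6=1·778+629=1407,  q_6=1·47+38=85
…
a_9=1:  p_9=1·47209+45802=93011,  q_9=1·2852+2767=5619
…
a_11=4:  p_11=4·419253+93011=1770023,  q_11=4·25328+5619=106931
a_12=1:  p_12=1·1770023+419253=2189276,  q_12=1·106931+25328=132259
a_13=1:  p_13=1·2189276+1770023=3959299,  q_13=1·132259+106931=239190
(x₁, y₁) = (3959299, 239190);  3959299² − 274·239190² = 1 ✓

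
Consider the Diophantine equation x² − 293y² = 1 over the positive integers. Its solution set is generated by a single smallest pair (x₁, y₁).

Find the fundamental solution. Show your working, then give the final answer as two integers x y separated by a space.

d=293: √d = [17; 8,1,1,8,34] (ℓ=5, odd), read p_9/q_9
step 0: (17, 1)  from 17·(1,0) + (0,1)
…
step 2: (154, 9)  from 1·(137,8) + (17,1)
step 3: (291, 17)  from 1·(154,9) + (137,8)
…
step 5: (84679, 4947)  from 34·(2482,145) + (291,17)
step 6: (679914, 39721)  from 8·(84679,4947) + (2482,145)
…
step 8: (1444507, 84389)  from 1·(764593,44668) + (679914,39721)
step 9: (12320649, 719780)  from 8·(1444507,84389) + (764593,44668)
(x₁, y₁) = (12320649, 719780);  12320649² − 293·719780² = 1 ✓

12320649 719780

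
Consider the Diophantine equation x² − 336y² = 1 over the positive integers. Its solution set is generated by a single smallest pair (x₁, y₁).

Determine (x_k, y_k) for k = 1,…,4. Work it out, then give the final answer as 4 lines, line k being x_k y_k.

55 3
6049 330
665335 36297
73180801 3992340

[18; 3,36] for √336; ℓ=2 ⇒ convergent index 1
k=0  a_k=18  p_k/q_k = 18/1
k=1  a_k=3  p_k/q_k = 55/3
fundamental: x₁=55, y₁=3  (since 3025 − 336·9 = 1)
(x_2, y_2) = (55·55 + 336·3·3, 55·3 + 3·55) = (6049, 330)
(x_3, y_3) = (55·6049 + 336·3·330, 55·330 + 3·6049) = (665335, 36297)
(x_4, y_4) = (55·665335 + 336·3·36297, 55·36297 + 3·665335) = (73180801, 3992340)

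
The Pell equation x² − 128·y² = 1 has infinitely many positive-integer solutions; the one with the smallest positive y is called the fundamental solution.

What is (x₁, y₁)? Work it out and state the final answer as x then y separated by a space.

√128 = [11; 3,5,3,22, …], period ℓ=4 (even) → k=3
step 0: (11, 1)  from 11·(1,0) + (0,1)
step 1: (34, 3)  from 3·(11,1) + (1,0)
step 2: (181, 16)  from 5·(34,3) + (11,1)
step 3: (577, 51)  from 3·(181,16) + (34,3)
fundamental: x₁=577, y₁=51  (since 332929 − 128·2601 = 1)

577 51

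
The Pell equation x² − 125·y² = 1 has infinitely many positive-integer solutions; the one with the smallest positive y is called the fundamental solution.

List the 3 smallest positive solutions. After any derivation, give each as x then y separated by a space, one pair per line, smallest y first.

[11; 5,1,1,5,22] for √125; ℓ=5 ⇒ convergent index 9
k=0  a_k=11  p_k/q_k = 11/1
…
k=3  a_k=1  p_k/q_k = 123/11
…
k=5  a_k=22  p_k/q_k = 15127/1353
k=6  a_k=5  p_k/q_k = 76317/6826
…
k=8  a_k=1  p_k/q_k = 167761/15005
k=9  a_k=5  p_k/q_k = 930249/83204
(x₁, y₁) = (930249, 83204);  930249² − 125·83204² = 1 ✓
n=2: (930249,83204)∘(930249,83204) = (930249·930249+125·83204·83204, 930249·83204+83204·930249) = (1730726404001,154800875592)
n=3: (1730726404001,154800875592)∘(930249,83204) = (930249·1730726404001+125·83204·154800875592, 930249·154800875592+83204·1730726404001) = (3220013013190122249,288006719437081612)

930249 83204
1730726404001 154800875592
3220013013190122249 288006719437081612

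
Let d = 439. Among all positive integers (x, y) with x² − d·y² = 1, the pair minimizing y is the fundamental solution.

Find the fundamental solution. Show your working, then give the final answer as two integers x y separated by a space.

440 21

[20; 1,19,1,40] for √439; ℓ=4 ⇒ convergent index 3
step 0: (20, 1)  from 20·(1,0) + (0,1)
step 1: (21, 1)  from 1·(20,1) + (1,0)
step 2: (419, 20)  from 19·(21,1) + (20,1)
step 3: (440, 21)  from 1·(419,20) + (21,1)
fundamental: x₁=440, y₁=21  (since 193600 − 439·441 = 1)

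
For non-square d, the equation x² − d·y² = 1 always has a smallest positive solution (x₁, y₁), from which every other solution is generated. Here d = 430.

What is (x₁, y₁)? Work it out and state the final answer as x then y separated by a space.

2862251 138030

√430 → a₀=20, period (1,2,1,3,1,…,2,1,40); ℓ=14 even so k=13
a_0=20:  p_0=20·1+0=20,  q_0=20·0+1=1
…
a_5=1:  p_5=1·311+83=394,  q_5=1·15+4=19
a_6=6:  p_6=6·394+311=2675,  q_6=6·19+15=129
a_7=8:  p_7=8·2675+394=21794,  q_7=8·129+19=1051
a_8=6:  p_8=6·21794+2675=133439,  q_8=6·1051+129=6435
…
a_10=3:  p_10=3·155233+133439=599138,  q_10=3·7486+6435=28893
a_11=1:  p_11=1·599138+155233=754371,  q_11=1·28893+7486=36379
a_12=2:  p_12=2·754371+599138=2107880,  q_12=2·36379+28893=101651
a_13=1:  p_13=1·2107880+754371=2862251,  q_13=1·101651+36379=138030
→ (2862251, 138030).  Check: 2862251²=8192480787001, 430·138030²=8192480787000, difference 1.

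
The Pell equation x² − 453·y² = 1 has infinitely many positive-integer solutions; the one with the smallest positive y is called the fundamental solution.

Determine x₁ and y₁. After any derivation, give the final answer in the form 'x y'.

1653751 77700

[21; 3,1,1,10,14,10,1,1,3,42] for √453; ℓ=10 ⇒ convergent index 9
k=0  a_k=21  p_k/q_k = 21/1
k=1  a_k=3  p_k/q_k = 64/3
k=2  a_k=1  p_k/q_k = 85/4
k=3  a_k=1  p_k/q_k = 149/7
k=4  a_k=10  p_k/q_k = 1575/74
…
k=7  a_k=1  p_k/q_k = 245764/11547
k=8  a_k=1  p_k/q_k = 469329/22051
k=9  a_k=3  p_k/q_k = 1653751/77700
fundamental: x₁=1653751, y₁=77700  (since 2734892370001 − 453·6037290000 = 1)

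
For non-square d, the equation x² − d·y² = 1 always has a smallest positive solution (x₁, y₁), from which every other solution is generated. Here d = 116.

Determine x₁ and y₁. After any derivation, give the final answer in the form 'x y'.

√116 → a₀=10, period (1,3,2,1,4,1,2,3,1,20); ℓ=10 even so k=9
step 0: (10, 1)  from 10·(1,0) + (0,1)
step 1: (11, 1)  from 1·(10,1) + (1,0)
step 2: (43, 4)  from 3·(11,1) + (10,1)
…
step 8: (7550, 701)  from 3·(2251,209) + (797,74)
step 9: (9801, 910)  from 1·(7550,701) + (2251,209)
→ (9801, 910).  Check: 9801²=96059601, 116·910²=96059600, difference 1.

9801 910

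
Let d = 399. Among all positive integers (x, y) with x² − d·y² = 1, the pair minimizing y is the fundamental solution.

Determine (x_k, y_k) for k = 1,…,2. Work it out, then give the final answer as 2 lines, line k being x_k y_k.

20 1
799 40

[19; 1,38] for √399; ℓ=2 ⇒ convergent index 1
k=0  a_k=19  p_k/q_k = 19/1
k=1  a_k=1  p_k/q_k = 20/1
→ (20, 1).  Check: 20²=400, 399·1²=399, difference 1.
n=2: (20,1)∘(20,1) = (20·20+399·1·1, 20·1+1·20) = (799,40)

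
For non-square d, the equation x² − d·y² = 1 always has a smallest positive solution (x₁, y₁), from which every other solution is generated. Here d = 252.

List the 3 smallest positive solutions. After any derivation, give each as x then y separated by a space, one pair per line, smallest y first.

[15; 1,6,1,30] for √252; ℓ=4 ⇒ convergent index 3
k=0  a_k=15  p_k/q_k = 15/1
…
k=2  a_k=6  p_k/q_k = 111/7
k=3  a_k=1  p_k/q_k = 127/8
→ (127, 8).  Check: 127²=16129, 252·8²=16128, difference 1.
(127+8√252)^2 = 32257 + 2032√252
(127+8√252)^3 = 8193151 + 516120√252

127 8
32257 2032
8193151 516120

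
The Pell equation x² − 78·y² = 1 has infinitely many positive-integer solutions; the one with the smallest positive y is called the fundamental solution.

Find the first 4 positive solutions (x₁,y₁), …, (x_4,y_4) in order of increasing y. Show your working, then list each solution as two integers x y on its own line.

√78 = [8; 1,4,1,16, …], period ℓ=4 (even) → k=3
i=0: a=8 ⇒ p=8, q=1
…
i=2: a=4 ⇒ p=44, q=5
i=3: a=1 ⇒ p=53, q=6
→ (53, 6).  Check: 53²=2809, 78·6²=2808, difference 1.
k=2:  x_2 = 53·53+78·6·6 = 5617,  y_2 = 53·6+6·53 = 636
k=3:  x_3 = 53·5617+78·6·636 = 595349,  y_3 = 53·636+6·5617 = 67410
k=4:  x_4 = 53·595349+78·6·67410 = 63101377,  y_4 = 53·67410+6·595349 = 7144824

53 6
5617 636
595349 67410
63101377 7144824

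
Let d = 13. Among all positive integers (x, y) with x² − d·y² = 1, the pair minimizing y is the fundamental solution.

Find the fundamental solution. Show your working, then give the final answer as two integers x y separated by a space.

649 180

√13 = [3; 1,1,1,1,6, …], period ℓ=5 (odd) → k=9
k=0  a_k=3  p_k/q_k = 3/1
k=1  a_k=1  p_k/q_k = 4/1
…
k=4  a_k=1  p_k/q_k = 18/5
k=5  a_k=6  p_k/q_k = 119/33
k=6  a_k=1  p_k/q_k = 137/38
…
k=8  a_k=1  p_k/q_k = 393/109
k=9  a_k=1  p_k/q_k = 649/180
fundamental: x₁=649, y₁=180  (since 421201 − 13·32400 = 1)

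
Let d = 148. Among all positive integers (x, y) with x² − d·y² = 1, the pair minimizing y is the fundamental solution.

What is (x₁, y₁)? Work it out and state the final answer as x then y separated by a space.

73 6

√148 → a₀=12, period (6,24); ℓ=2 even so k=1
i=0: a=12 ⇒ p=12, q=1
i=1: a=6 ⇒ p=73, q=6
fundamental: x₁=73, y₁=6  (since 5329 − 148·36 = 1)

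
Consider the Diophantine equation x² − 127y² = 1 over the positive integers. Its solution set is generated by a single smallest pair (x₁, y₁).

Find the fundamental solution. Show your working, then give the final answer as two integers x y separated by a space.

[11; 3,1,2,2,7,11,7,2,2,1,3,22] for √127; ℓ=12 ⇒ convergent index 11
a_0=11:  p_0=11·1+0=11,  q_0=11·0+1=1
…
a_2=1:  p_2=1·34+11=45,  q_2=1·3+1=4
a_3=2:  p_3=2·45+34=124,  q_3=2·4+3=11
a_4=2:  p_4=2·124+45=293,  q_4=2·11+4=26
a_5=7:  p_5=7·293+124=2175,  q_5=7·26+11=193
…
a_7=7:  p_7=7·24218+2175=171701,  q_7=7·2149+193=15236
a_8=2:  p_8=2·171701+24218=367620,  q_8=2·15236+2149=32621
a_9=2:  p_9=2·367620+171701=906941,  q_9=2·32621+15236=80478
a_10=1:  p_10=1·906941+367620=1274561,  q_10=1·80478+32621=113099
a_11=3:  p_11=3·1274561+906941=4730624,  q_11=3·113099+80478=419775
(x₁, y₁) = (4730624, 419775);  4730624² − 127·419775² = 1 ✓

4730624 419775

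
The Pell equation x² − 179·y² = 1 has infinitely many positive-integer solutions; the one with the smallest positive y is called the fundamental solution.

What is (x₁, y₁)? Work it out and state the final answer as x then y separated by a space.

[13; 2,1,1,1,3,…,1,2,26] for √179; ℓ=14 ⇒ convergent index 13
step 0: (13, 1)  from 13·(1,0) + (0,1)
step 1: (27, 2)  from 2·(13,1) + (1,0)
step 2: (40, 3)  from 1·(27,2) + (13,1)
…
step 4: (107, 8)  from 1·(67,5) + (40,3)
…
step 7: (26999, 2018)  from 13·(2047,153) + (388,29)
…
step 9: (438125, 32747)  from 3·(137042,10243) + (26999,2018)
…
step 11: (1013292, 75737)  from 1·(575167,42990) + (438125,32747)
step 12: (1588459, 118727)  from 1·(1013292,75737) + (575167,42990)
step 13: (4190210, 313191)  from 2·(1588459,118727) + (1013292,75737)
(x₁, y₁) = (4190210, 313191);  4190210² − 179·313191² = 1 ✓

4190210 313191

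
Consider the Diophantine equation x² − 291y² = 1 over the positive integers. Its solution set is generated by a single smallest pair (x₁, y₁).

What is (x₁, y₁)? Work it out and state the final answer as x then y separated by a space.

290 17

[17; 17,34] for √291; ℓ=2 ⇒ convergent index 1
step 0: (17, 1)  from 17·(1,0) + (0,1)
step 1: (290, 17)  from 17·(17,1) + (1,0)
→ (290, 17).  Check: 290²=84100, 291·17²=84099, difference 1.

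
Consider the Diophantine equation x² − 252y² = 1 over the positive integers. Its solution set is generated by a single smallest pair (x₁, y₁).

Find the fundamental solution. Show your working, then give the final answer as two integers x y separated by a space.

[15; 1,6,1,30] for √252; ℓ=4 ⇒ convergent index 3
a_0=15:  p_0=15·1+0=15,  q_0=15·0+1=1
…
a_2=6:  p_2=6·16+15=111,  q_2=6·1+1=7
a_3=1:  p_3=1·111+16=127,  q_3=1·7+1=8
(x₁, y₁) = (127, 8);  127² − 252·8² = 1 ✓

127 8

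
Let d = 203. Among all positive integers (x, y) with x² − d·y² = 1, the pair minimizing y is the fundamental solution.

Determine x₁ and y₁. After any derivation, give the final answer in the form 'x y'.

57 4

d=203: √d = [14; 4,28] (ℓ=2, even), read p_1/q_1
step 0: (14, 1)  from 14·(1,0) + (0,1)
step 1: (57, 4)  from 4·(14,1) + (1,0)
fundamental: x₁=57, y₁=4  (since 3249 − 203·16 = 1)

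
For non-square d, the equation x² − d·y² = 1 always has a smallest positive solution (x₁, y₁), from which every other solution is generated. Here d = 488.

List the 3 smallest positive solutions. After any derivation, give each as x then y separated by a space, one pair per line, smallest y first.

√488 → a₀=22, period (11,44); ℓ=2 even so k=1
step 0: (22, 1)  from 22·(1,0) + (0,1)
step 1: (243, 11)  from 11·(22,1) + (1,0)
fundamental: x₁=243, y₁=11  (since 59049 − 488·121 = 1)
(243+11√488)^2 = 118097 + 5346√488
(243+11√488)^3 = 57394899 + 2598145√488

243 11
118097 5346
57394899 2598145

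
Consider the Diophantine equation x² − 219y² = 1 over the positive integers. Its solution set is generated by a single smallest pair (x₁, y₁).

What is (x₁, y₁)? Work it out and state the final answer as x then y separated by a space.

74 5

d=219: √d = [14; 1,3,1,28] (ℓ=4, even), read p_3/q_3
a_0=14:  p_0=14·1+0=14,  q_0=14·0+1=1
a_1=1:  p_1=1·14+1=15,  q_1=1·1+0=1
a_2=3:  p_2=3·15+14=59,  q_2=3·1+1=4
a_3=1:  p_3=1·59+15=74,  q_3=1·4+1=5
→ (74, 5).  Check: 74²=5476, 219·5²=5475, difference 1.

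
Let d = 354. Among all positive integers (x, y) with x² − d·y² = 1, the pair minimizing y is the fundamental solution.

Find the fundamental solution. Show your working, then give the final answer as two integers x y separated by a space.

√354 = [18; 1,4,2,2,18,2,2,4,1,36, …], period ℓ=10 (even) → k=9
k=0  a_k=18  p_k/q_k = 18/1
k=1  a_k=1  p_k/q_k = 19/1
k=2  a_k=4  p_k/q_k = 94/5
k=3  a_k=2  p_k/q_k = 207/11
k=4  a_k=2  p_k/q_k = 508/27
k=5  a_k=18  p_k/q_k = 9351/497
…
k=8  a_k=4  p_k/q_k = 210294/11177
k=9  a_k=1  p_k/q_k = 258065/13716
→ (258065, 13716).  Check: 258065²=66597544225, 354·13716²=66597544224, difference 1.

258065 13716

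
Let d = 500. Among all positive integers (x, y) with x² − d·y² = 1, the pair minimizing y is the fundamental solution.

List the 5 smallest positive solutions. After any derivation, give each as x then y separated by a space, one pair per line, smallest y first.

[22; 2,1,3,2,1,…,1,2,44] for √500; ℓ=14 ⇒ convergent index 13
step 0: (22, 1)  from 22·(1,0) + (0,1)
step 1: (45, 2)  from 2·(22,1) + (1,0)
step 2: (67, 3)  from 1·(45,2) + (22,1)
…
step 4: (559, 25)  from 2·(246,11) + (67,3)
step 5: (805, 36)  from 1·(559,25) + (246,11)
…
step 7: (14445, 646)  from 10·(1364,61) + (805,36)
…
step 9: (30254, 1353)  from 1·(15809,707) + (14445,646)
…
step 12: (335522, 15005)  from 1·(259205,11592) + (76317,3413)
step 13: (930249, 41602)  from 2·(335522,15005) + (259205,11592)
(x₁, y₁) = (930249, 41602);  930249² − 500·41602² = 1 ✓
n=2: (930249,41602)∘(930249,41602) = (930249·930249+500·41602·41602, 930249·41602+41602·930249) = (1730726404001,77400437796)
n=3: (1730726404001,77400437796)∘(930249,41602) = (930249·1730726404001+500·41602·77400437796, 930249·77400437796+41602·1730726404001) = (3220013013190122249,144003359718540806)
n=4: (3220013013190122249,144003359718540806)∘(930249,41602) = (930249·3220013013190122249+500·41602·144003359718540806, 930249·144003359718540806+41602·3220013013190122249) = (5990827771012465337616001,267917962749548332043592)
n=5: (5990827771012465337616001,267917962749548332043592)∘(930249,41602) = (930249·5990827771012465337616001+500·41602·267917962749548332043592, 930249·267917962749548332043592+41602·5990827771012465337616001) = (11145923086309929722690704506249,498460833859465169310720288010)

930249 41602
1730726404001 77400437796
3220013013190122249 144003359718540806
5990827771012465337616001 267917962749548332043592
11145923086309929722690704506249 498460833859465169310720288010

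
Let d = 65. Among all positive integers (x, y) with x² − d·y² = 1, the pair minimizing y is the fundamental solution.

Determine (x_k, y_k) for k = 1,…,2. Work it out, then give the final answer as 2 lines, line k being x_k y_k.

129 16
33281 4128

[8; 16] for √65; ℓ=1 ⇒ convergent index 1
i=0: a=8 ⇒ p=8, q=1
i=1: a=16 ⇒ p=129, q=16
fundamental: x₁=129, y₁=16  (since 16641 − 65·256 = 1)
k=2:  x_2 = 129·129+65·16·16 = 33281,  y_2 = 129·16+16·129 = 4128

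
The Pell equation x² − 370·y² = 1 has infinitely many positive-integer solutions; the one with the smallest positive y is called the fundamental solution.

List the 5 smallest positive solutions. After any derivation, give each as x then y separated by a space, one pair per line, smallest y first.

213859 11118
91471343761 4755368724
39123940210553539 2033956799880714
16734013458886067250241 869959934526623861928
7157438768568706971928026499 372097523273824548176239590

√370 → a₀=19, period (4,4,38); ℓ=3 odd so k=5
a_0=19:  p_0=19·1+0=19,  q_0=19·0+1=1
…
a_4=4:  p_4=4·12503+327=50339,  q_4=4·650+17=2617
a_5=4:  p_5=4·50339+12503=213859,  q_5=4·2617+650=11118
→ (213859, 11118).  Check: 213859²=45735671881, 370·11118²=45735671880, difference 1.
n=2: (213859,11118)∘(213859,11118) = (213859·213859+370·11118·11118, 213859·11118+11118·213859) = (91471343761,4755368724)
n=3: (91471343761,4755368724)∘(213859,11118) = (213859·91471343761+370·11118·4755368724, 213859·4755368724+11118·91471343761) = (39123940210553539,2033956799880714)
n=4: (39123940210553539,2033956799880714)∘(213859,11118) = (213859·39123940210553539+370·11118·2033956799880714, 213859·2033956799880714+11118·39123940210553539) = (16734013458886067250241,869959934526623861928)
n=5: (16734013458886067250241,869959934526623861928)∘(213859,11118) = (213859·16734013458886067250241+370·11118·869959934526623861928, 213859·869959934526623861928+11118·16734013458886067250241) = (7157438768568706971928026499,372097523273824548176239590)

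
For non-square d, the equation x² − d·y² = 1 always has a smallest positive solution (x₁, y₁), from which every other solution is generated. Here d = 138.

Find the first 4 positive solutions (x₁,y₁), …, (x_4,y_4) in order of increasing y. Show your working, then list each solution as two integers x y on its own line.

47 4
4417 376
415151 35340
39019777 3321584

d=138: √d = [11; 1,2,1,22] (ℓ=4, even), read p_3/q_3
step 0: (11, 1)  from 11·(1,0) + (0,1)
…
step 2: (35, 3)  from 2·(12,1) + (11,1)
step 3: (47, 4)  from 1·(35,3) + (12,1)
→ (47, 4).  Check: 47²=2209, 138·4²=2208, difference 1.
(x_2, y_2) = (47·47 + 138·4·4, 47·4 + 4·47) = (4417, 376)
(x_3, y_3) = (47·4417 + 138·4·376, 47·376 + 4·4417) = (415151, 35340)
(x_4, y_4) = (47·415151 + 138·4·35340, 47·35340 + 4·415151) = (39019777, 3321584)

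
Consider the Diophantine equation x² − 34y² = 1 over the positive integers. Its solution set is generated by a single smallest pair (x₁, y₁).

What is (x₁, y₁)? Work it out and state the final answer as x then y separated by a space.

√34 = [5; 1,4,1,10, …], period ℓ=4 (even) → k=3
step 0: (5, 1)  from 5·(1,0) + (0,1)
step 1: (6, 1)  from 1·(5,1) + (1,0)
step 2: (29, 5)  from 4·(6,1) + (5,1)
step 3: (35, 6)  from 1·(29,5) + (6,1)
→ (35, 6).  Check: 35²=1225, 34·6²=1224, difference 1.

35 6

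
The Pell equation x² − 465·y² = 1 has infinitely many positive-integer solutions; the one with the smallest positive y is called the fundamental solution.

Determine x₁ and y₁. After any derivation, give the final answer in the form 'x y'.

[21; 1,1,3,2,2,2,3,1,1,42] for √465; ℓ=10 ⇒ convergent index 9
step 0: (21, 1)  from 21·(1,0) + (0,1)
step 1: (22, 1)  from 1·(21,1) + (1,0)
step 2: (43, 2)  from 1·(22,1) + (21,1)
…
step 8: (8949, 415)  from 1·(6922,321) + (2027,94)
step 9: (15871, 736)  from 1·(8949,415) + (6922,321)
→ (15871, 736).  Check: 15871²=251888641, 465·736²=251888640, difference 1.

15871 736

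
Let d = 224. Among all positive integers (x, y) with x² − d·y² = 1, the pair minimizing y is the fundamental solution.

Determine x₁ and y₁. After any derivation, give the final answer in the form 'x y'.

15 1

[14; 1,28] for √224; ℓ=2 ⇒ convergent index 1
i=0: a=14 ⇒ p=14, q=1
i=1: a=1 ⇒ p=15, q=1
(x₁, y₁) = (15, 1);  15² − 224·1² = 1 ✓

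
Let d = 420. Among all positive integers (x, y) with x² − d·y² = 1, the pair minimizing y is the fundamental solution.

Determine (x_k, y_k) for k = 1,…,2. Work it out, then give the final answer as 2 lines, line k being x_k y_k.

[20; 2,40] for √420; ℓ=2 ⇒ convergent index 1
i=0: a=20 ⇒ p=20, q=1
i=1: a=2 ⇒ p=41, q=2
→ (41, 2).  Check: 41²=1681, 420·2²=1680, difference 1.
k=2:  x_2 = 41·41+420·2·2 = 3361,  y_2 = 41·2+2·41 = 164

41 2
3361 164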